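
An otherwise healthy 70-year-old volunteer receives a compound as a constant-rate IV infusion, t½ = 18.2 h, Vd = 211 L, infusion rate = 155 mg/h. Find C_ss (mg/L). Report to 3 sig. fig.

19.3 mg/L

k = ln2 / t½ = 0.693147 / 18.2 = 0.03809 h⁻¹
CL = k × Vd = 0.03809 × 211 = 8.037 L/h
At steady state Css = R₀ / CL = 155 / 8.037 = 19.29 mg/L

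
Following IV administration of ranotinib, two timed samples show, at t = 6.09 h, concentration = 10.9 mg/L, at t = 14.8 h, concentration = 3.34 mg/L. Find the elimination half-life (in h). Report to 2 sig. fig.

5.1 h

k = ln(C₁/C₂) / (t₂ − t₁) = ln(10.9/3.34) / (14.8 − 6.09)
  = 1.183 / 8.710 = 0.1358 h⁻¹
t½ = ln2 / k = 0.693147 / 0.1358 = 5.104 h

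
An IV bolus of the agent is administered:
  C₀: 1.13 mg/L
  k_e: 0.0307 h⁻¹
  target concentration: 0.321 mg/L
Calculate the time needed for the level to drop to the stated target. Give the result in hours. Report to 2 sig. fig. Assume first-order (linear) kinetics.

t = ln(C₀ / C) / k = ln(1.130 / 0.321) / 0.03070
  = ln(3.520) / 0.03070 = 1.258 / 0.03070 = 40.98 h

41 h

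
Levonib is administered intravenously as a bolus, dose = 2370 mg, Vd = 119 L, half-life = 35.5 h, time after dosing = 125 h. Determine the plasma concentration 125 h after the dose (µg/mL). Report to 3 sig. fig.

1.73 µg/mL

C₀ = Dose / Vd = 2370 / 119 = 19.92 mg/L
k = ln2 / t½ = 0.693147 / 35.5 = 0.01953 h⁻¹
C = C₀ · e^(−k·t) = 19.92 × e^(−0.01953 × 125)
  = 19.92 × 0.08705 = 1.734 mg/L
(1.734 mg/L = 1.734 µg/mL)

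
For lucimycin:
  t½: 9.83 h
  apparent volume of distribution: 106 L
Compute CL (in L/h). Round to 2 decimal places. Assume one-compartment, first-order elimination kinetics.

7.47 L/h

k = ln2 / t½ = 0.693147 / 9.83 = 0.07051 h⁻¹
CL = k × Vd = 0.07051 × 106 = 7.474 L/h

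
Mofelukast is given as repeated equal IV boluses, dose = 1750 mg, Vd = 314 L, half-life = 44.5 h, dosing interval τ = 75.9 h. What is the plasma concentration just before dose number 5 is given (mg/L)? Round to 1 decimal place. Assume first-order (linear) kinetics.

C₀ per dose = Dose / Vd = 1750 / 314 = 5.573 mg/L
k = ln2 / t½ = 0.693147 / 44.5 = 0.01558 h⁻¹
Fraction remaining after one interval: r = e^(−kτ) = e^(−0.01558 × 75.9) = 0.3065
Before dose 5, 4 doses have been given (aged 1τ, 2τ, 3τ, 4τ).
C_trough = C₀ × (r + r² + … + r^4) = C₀ × r(1−r^4)/(1−r)
        = 5.573 × 0.3065 × (1 − 0.008825) / (1 − 0.3065) = 2.441 mg/L

2.4 mg/L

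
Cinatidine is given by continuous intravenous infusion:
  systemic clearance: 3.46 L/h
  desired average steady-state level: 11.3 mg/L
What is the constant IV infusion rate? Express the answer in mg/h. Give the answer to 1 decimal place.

39.1 mg/h

At steady state, infusion rate R₀ = Css × CL = 11.3 × 3.460 = 39.10 mg/h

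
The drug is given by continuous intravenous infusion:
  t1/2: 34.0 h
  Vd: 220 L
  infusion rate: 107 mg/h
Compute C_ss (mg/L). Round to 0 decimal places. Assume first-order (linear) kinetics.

k = ln2 / t½ = 0.693147 / 34.0 = 0.02039 h⁻¹
CL = k × Vd = 0.02039 × 220 = 4.486 L/h
At steady state Css = R₀ / CL = 107 / 4.486 = 23.85 mg/L

24 mg/L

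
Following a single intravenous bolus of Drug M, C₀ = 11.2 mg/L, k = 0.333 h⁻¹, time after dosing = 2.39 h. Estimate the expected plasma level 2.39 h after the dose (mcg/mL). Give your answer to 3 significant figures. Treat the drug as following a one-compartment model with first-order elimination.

C = C₀ · e^(−k·t) = 11.20 × e^(−0.3330 × 2.39)
  = 11.20 × 0.4512 = 5.053 mg/L
(5.053 mg/L = 5.053 mcg/mL)

5.05 mcg/mL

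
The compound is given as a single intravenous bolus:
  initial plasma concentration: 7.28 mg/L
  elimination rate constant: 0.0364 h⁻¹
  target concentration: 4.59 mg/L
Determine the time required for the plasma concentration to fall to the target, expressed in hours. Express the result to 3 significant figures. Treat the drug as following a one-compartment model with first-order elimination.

t = ln(C₀ / C) / k = ln(7.280 / 4.59) / 0.03640
  = ln(1.586) / 0.03640 = 0.4612 / 0.03640 = 12.67 h

12.7 h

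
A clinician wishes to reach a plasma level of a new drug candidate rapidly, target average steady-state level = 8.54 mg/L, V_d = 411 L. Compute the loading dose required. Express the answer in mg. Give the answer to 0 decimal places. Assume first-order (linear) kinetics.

3510 mg

LD = Css × Vd = 8.54 × 411 = 3510 mg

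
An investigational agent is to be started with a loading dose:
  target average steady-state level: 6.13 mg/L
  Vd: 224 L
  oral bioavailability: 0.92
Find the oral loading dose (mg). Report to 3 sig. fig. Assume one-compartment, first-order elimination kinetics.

1490 mg

LD = Css × Vd / F = 6.13 × 224 / 0.92 = 1493 mg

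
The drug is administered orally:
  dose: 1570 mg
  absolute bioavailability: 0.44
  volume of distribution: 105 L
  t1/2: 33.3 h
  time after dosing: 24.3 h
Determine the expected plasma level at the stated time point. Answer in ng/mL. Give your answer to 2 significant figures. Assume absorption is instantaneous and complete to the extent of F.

Amount reaching circulation = F × Dose = 0.44 × 1570 = 690.8 mg
C₀ = F·Dose / Vd = 690.8 / 105 = 6.579 mg/L
k = ln2 / t½ = 0.693147 / 33.3 = 0.02082 h⁻¹
C = C₀ · e^(−k·t) = 6.579 × e^(−0.02082 × 24.3)
  = 6.579 × 0.6029 = 3.966 mg/L
Convert: 3.966 mg/L × 1000 = 3966 ng/mL

4000 ng/mL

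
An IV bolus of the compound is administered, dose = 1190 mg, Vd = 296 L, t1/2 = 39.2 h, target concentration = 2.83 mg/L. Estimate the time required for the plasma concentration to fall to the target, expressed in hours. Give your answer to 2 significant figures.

20 h

C₀ = Dose / Vd = 1190 / 296 = 4.020 mg/L
k = ln2 / t½ = 0.693147 / 39.2 = 0.01768 h⁻¹
t = ln(C₀ / C) / k = ln(4.020 / 2.83) / 0.01768
  = ln(1.420) / 0.01768 = 0.3507 / 0.01768 = 19.84 h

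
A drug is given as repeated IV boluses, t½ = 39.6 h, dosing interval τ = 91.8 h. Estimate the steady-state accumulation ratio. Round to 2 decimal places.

1.25

k = ln2 / t½ = 0.693147 / 39.6 = 0.01750 h⁻¹
e^(−kτ) = e^(−0.01750 × 91.8) = 0.2006
Accumulation ratio R = 1 / (1 − e^(−kτ)) = 1 / (1 − 0.2006) = 1.251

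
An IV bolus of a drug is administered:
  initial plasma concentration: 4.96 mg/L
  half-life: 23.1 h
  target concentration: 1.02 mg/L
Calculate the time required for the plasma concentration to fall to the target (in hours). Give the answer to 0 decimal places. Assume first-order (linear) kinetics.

k = ln2 / t½ = 0.693147 / 23.1 = 0.03001 h⁻¹
t = ln(C₀ / C) / k = ln(4.960 / 1.02) / 0.03001
  = ln(4.863) / 0.03001 = 1.582 / 0.03001 = 52.72 h

53 h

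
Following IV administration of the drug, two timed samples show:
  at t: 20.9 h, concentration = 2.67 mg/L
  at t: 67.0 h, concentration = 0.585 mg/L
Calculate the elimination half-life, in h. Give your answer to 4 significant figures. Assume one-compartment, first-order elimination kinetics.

k = ln(C₁/C₂) / (t₂ − t₁) = ln(2.67/0.585) / (67.0 − 20.9)
  = 1.518 / 46.10 = 0.03293 h⁻¹
t½ = ln2 / k = 0.693147 / 0.03293 = 21.05 h

21.05 h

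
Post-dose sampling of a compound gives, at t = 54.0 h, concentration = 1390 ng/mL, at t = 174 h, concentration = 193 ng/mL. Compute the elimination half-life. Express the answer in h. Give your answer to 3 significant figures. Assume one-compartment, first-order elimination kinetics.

k = ln(C₁/C₂) / (t₂ − t₁) = ln(1390/193) / (174 − 54.0)
  = 1.974 / 120.0 = 0.01645 h⁻¹
t½ = ln2 / k = 0.693147 / 0.01645 = 42.14 h

42.1 h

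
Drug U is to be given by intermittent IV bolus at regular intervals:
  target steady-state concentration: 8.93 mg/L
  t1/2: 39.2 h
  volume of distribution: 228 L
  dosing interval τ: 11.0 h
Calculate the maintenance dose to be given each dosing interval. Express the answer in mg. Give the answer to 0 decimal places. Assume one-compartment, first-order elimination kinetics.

396 mg

k = ln2 / t½ = 0.693147 / 39.2 = 0.01768 h⁻¹
CL = k × Vd = 0.01768 × 228 = 4.031 L/h
At steady state, Dose/τ = Css × CL.
Dose = Css × CL × τ = 8.93 × 4.031 × 11.0 = 396.0 mg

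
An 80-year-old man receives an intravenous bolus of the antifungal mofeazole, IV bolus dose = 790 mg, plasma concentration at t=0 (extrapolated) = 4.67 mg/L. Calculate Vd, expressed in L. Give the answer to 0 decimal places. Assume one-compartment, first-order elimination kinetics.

Vd = Dose / C₀ = 790.0 / 4.67 = 169.2 L

169 L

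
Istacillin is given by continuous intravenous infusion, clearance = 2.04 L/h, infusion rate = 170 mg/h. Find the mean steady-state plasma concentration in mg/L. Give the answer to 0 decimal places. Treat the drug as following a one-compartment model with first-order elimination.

83 mg/L

At steady state Css = R₀ / CL = 170 / 2.040 = 83.33 mg/L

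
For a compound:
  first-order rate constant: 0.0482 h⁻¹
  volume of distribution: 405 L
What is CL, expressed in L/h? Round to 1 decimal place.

19.5 L/h

CL = k × Vd = 0.0482 × 405 = 19.52 L/h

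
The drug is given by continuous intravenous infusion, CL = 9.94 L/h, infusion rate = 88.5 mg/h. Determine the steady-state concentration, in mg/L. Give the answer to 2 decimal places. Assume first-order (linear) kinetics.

At steady state Css = R₀ / CL = 88.5 / 9.940 = 8.903 mg/L

8.90 mg/L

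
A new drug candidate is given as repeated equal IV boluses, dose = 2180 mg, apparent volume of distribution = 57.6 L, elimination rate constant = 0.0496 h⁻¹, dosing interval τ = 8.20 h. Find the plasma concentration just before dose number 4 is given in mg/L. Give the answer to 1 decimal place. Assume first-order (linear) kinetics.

53.2 mg/L

C₀ per dose = Dose / Vd = 2180 / 57.6 = 37.85 mg/L
Fraction remaining after one interval: r = e^(−kτ) = e^(−0.04960 × 8.20) = 0.6658
Before dose 4, 3 doses have been given (aged 1τ, 2τ, 3τ).
C_trough = C₀ × (r + r² + … + r^3) = C₀ × r(1−r^3)/(1−r)
        = 37.85 × 0.6658 × (1 − 0.2951) / (1 − 0.6658) = 53.15 mg/L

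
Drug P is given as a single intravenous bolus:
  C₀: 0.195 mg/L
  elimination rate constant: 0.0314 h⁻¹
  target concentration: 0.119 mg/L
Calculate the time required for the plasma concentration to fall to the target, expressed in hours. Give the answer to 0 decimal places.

16 h

t = ln(C₀ / C) / k = ln(0.1950 / 0.119) / 0.03140
  = ln(1.639) / 0.03140 = 0.4941 / 0.03140 = 15.74 h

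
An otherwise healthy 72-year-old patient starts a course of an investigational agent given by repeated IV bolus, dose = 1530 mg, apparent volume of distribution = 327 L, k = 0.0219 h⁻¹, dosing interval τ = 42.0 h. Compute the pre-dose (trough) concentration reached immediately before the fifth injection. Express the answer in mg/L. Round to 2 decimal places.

C₀ per dose = Dose / Vd = 1530 / 327 = 4.679 mg/L
Fraction remaining after one interval: r = e^(−kτ) = e^(−0.02190 × 42.0) = 0.3986
Before dose 5, 4 doses have been given (aged 1τ, 2τ, 3τ, 4τ).
C_trough = C₀ × (r + r² + … + r^4) = C₀ × r(1−r^4)/(1−r)
        = 4.679 × 0.3986 × (1 − 0.02524) / (1 − 0.3986) = 3.023 mg/L

3.02 mg/L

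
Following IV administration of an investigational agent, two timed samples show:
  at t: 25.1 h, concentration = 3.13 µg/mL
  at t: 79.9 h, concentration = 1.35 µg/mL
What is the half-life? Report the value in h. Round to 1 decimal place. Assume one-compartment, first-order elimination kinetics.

45.2 h

k = ln(C₁/C₂) / (t₂ − t₁) = ln(3.13/1.35) / (79.9 − 25.1)
  = 0.8409 / 54.80 = 0.01534 h⁻¹
t½ = ln2 / k = 0.693147 / 0.01534 = 45.19 h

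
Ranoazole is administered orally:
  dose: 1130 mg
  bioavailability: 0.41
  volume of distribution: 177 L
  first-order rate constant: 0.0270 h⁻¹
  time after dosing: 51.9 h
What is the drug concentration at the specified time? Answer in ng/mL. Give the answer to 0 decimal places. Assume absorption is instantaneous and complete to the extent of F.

Amount reaching circulation = F × Dose = 0.41 × 1130 = 463.3 mg
C₀ = F·Dose / Vd = 463.3 / 177 = 2.618 mg/L
C = C₀ · e^(−k·t) = 2.618 × e^(−0.02700 × 51.9)
  = 2.618 × 0.2463 = 0.6448 mg/L
Convert: 0.6448 mg/L × 1000 = 644.8 ng/mL

645 ng/mL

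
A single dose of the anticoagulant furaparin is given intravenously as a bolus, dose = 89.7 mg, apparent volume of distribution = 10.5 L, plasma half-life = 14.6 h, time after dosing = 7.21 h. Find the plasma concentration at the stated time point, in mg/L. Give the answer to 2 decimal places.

C₀ = Dose / Vd = 89.70 / 10.5 = 8.543 mg/L
k = ln2 / t½ = 0.693147 / 14.6 = 0.04748 h⁻¹
C = C₀ · e^(−k·t) = 8.543 × e^(−0.04748 × 7.21)
  = 8.543 × 0.7101 = 6.066 mg/L

6.07 mg/L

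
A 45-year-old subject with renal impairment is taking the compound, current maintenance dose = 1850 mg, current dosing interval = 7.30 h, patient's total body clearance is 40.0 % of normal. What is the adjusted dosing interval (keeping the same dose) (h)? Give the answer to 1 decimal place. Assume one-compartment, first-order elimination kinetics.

To keep the same average steady-state level, dosing rate must scale with clearance.
CL ratio = 40.0 / 100 = 0.4000
New interval (same dose) = 7.30 / 0.4000 = 18.25 h

18.3 h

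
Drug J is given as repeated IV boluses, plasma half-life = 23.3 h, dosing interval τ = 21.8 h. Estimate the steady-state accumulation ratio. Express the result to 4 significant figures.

k = ln2 / t½ = 0.693147 / 23.3 = 0.02975 h⁻¹
e^(−kτ) = e^(−0.02975 × 21.8) = 0.5228
Accumulation ratio R = 1 / (1 − e^(−kτ)) = 1 / (1 − 0.5228) = 2.096

2.096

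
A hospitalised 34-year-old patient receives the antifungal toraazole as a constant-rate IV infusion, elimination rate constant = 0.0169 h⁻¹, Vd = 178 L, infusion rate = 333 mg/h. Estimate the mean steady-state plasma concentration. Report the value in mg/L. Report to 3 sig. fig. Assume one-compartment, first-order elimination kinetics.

111 mg/L

CL = k × Vd = 0.01690 × 178 = 3.008 L/h
At steady state Css = R₀ / CL = 333 / 3.008 = 110.7 mg/L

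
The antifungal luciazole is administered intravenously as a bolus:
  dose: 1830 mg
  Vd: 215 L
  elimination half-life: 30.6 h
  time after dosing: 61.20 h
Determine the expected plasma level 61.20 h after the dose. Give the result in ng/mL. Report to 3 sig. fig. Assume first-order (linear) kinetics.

C₀ = Dose / Vd = 1830 / 215 = 8.512 mg/L
k = ln2 / t½ = 0.693147 / 30.6 = 0.02265 h⁻¹
t / t½ = 61.20 / 30.6 = 2 half-lives
C = C₀ × (1/2)^2 = 8.512 × 0.2500 = 2.128 mg/L
Convert: 2.128 mg/L × 1000 = 2128 ng/mL

2130 ng/mL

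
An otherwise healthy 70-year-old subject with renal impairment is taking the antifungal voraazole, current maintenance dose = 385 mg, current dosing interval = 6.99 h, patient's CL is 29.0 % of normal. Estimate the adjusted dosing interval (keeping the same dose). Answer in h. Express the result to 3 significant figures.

24.1 h

To keep the same average steady-state level, dosing rate must scale with clearance.
CL ratio = 29.0 / 100 = 0.2900
New interval (same dose) = 6.99 / 0.2900 = 24.10 h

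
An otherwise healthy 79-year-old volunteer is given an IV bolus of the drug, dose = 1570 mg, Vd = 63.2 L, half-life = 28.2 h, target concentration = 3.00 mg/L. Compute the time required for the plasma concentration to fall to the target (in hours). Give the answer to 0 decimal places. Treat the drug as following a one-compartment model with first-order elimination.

86 h

C₀ = Dose / Vd = 1570 / 63.2 = 24.84 mg/L
k = ln2 / t½ = 0.693147 / 28.2 = 0.02458 h⁻¹
t = ln(C₀ / C) / k = ln(24.84 / 3.00) / 0.02458
  = ln(8.280) / 0.02458 = 2.114 / 0.02458 = 86.00 h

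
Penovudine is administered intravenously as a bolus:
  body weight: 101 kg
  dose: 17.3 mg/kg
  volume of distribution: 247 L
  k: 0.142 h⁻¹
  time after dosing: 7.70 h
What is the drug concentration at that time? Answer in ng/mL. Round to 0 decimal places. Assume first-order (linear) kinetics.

2370 ng/mL

Total dose = 17.3 × 101 = 1747 mg
C₀ = Dose / Vd = 1747 / 247 = 7.073 mg/L
C = C₀ · e^(−k·t) = 7.073 × e^(−0.1420 × 7.70)
  = 7.073 × 0.3351 = 2.370 mg/L
Convert: 2.370 mg/L × 1000 = 2370 ng/mL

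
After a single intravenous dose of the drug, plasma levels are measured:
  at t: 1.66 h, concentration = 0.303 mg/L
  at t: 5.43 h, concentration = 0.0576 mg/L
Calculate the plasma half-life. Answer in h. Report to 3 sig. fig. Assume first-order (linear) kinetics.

1.57 h

k = ln(C₁/C₂) / (t₂ − t₁) = ln(0.303/0.0576) / (5.43 − 1.66)
  = 1.660 / 3.770 = 0.4403 h⁻¹
t½ = ln2 / k = 0.693147 / 0.4403 = 1.574 h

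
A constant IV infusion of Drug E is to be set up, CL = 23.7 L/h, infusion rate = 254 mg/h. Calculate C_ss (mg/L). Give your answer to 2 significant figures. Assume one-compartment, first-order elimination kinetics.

11 mg/L

At steady state Css = R₀ / CL = 254 / 23.70 = 10.72 mg/L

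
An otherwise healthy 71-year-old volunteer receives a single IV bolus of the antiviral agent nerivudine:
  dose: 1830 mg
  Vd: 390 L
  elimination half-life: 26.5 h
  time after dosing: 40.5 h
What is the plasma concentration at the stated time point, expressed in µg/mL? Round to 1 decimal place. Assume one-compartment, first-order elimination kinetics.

1.6 µg/mL

C₀ = Dose / Vd = 1830 / 390 = 4.692 mg/L
k = ln2 / t½ = 0.693147 / 26.5 = 0.02616 h⁻¹
C = C₀ · e^(−k·t) = 4.692 × e^(−0.02616 × 40.5)
  = 4.692 × 0.3466 = 1.626 mg/L
(1.626 mg/L = 1.626 µg/mL)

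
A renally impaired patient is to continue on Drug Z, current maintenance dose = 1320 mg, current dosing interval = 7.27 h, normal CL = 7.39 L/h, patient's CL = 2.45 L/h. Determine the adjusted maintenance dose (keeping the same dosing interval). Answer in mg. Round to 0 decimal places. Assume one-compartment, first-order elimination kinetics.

438 mg

To keep the same average steady-state level, dosing rate must scale with clearance.
CL ratio = 2.45 / 7.39 = 0.3315
New dose (same interval) = 1320 × 0.3315 = 437.6 mg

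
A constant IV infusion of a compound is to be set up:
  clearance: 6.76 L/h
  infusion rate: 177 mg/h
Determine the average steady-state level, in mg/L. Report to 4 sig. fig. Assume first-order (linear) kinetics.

At steady state Css = R₀ / CL = 177 / 6.760 = 26.18 mg/L

26.18 mg/L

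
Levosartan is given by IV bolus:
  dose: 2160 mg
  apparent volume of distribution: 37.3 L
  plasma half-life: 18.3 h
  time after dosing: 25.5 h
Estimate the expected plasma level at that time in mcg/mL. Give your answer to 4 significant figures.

C₀ = Dose / Vd = 2160 / 37.3 = 57.91 mg/L
k = ln2 / t½ = 0.693147 / 18.3 = 0.03788 h⁻¹
C = C₀ · e^(−k·t) = 57.91 × e^(−0.03788 × 25.5)
  = 57.91 × 0.3806 = 22.04 mg/L
(22.04 mg/L = 22.04 mcg/mL)

22.04 mcg/mL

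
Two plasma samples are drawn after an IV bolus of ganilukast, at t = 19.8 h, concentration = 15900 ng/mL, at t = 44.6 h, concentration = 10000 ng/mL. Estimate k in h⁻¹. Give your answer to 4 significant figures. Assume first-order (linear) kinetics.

0.01870 h⁻¹

k = ln(C₁/C₂) / (t₂ − t₁) = ln(15900/10000) / (44.6 − 19.8)
  = 0.4637 / 24.80 = 0.01870 h⁻¹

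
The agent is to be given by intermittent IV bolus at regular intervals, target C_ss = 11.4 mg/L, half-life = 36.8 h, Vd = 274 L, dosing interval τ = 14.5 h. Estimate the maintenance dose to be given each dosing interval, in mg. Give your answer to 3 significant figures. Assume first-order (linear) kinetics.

k = ln2 / t½ = 0.693147 / 36.8 = 0.01884 h⁻¹
CL = k × Vd = 0.01884 × 274 = 5.162 L/h
At steady state, Dose/τ = Css × CL.
Dose = Css × CL × τ = 11.4 × 5.162 × 14.5 = 853.3 mg

853 mg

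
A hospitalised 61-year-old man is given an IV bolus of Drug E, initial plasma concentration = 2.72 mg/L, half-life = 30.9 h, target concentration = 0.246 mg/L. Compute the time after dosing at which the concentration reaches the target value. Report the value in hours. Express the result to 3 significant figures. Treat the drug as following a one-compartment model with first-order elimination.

107 h

k = ln2 / t½ = 0.693147 / 30.9 = 0.02243 h⁻¹
t = ln(C₀ / C) / k = ln(2.720 / 0.246) / 0.02243
  = ln(11.06) / 0.02243 = 2.403 / 0.02243 = 107.1 h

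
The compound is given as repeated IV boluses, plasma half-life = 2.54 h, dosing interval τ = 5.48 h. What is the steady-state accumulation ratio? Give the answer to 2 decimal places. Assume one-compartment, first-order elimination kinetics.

k = ln2 / t½ = 0.693147 / 2.54 = 0.2729 h⁻¹
e^(−kτ) = e^(−0.2729 × 5.48) = 0.2241
Accumulation ratio R = 1 / (1 − e^(−kτ)) = 1 / (1 − 0.2241) = 1.289

1.29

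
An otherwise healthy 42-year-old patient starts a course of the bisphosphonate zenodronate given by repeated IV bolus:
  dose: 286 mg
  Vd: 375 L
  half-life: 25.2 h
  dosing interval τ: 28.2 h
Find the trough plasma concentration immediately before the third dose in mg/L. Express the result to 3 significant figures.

C₀ per dose = Dose / Vd = 286 / 375 = 0.7627 mg/L
k = ln2 / t½ = 0.693147 / 25.2 = 0.02751 h⁻¹
Fraction remaining after one interval: r = e^(−kτ) = e^(−0.02751 × 28.2) = 0.4603
Before dose 3, 2 doses have been given (aged 1τ, 2τ).
C_trough = C₀ × (r + r²) = 0.7627 × (0.4603 + 0.2119) = 0.5127 mg/L

0.513 mg/L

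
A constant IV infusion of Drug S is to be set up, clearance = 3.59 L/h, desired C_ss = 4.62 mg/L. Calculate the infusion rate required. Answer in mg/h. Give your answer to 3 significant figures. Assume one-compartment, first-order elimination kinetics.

16.6 mg/h

At steady state, infusion rate R₀ = Css × CL = 4.62 × 3.590 = 16.59 mg/h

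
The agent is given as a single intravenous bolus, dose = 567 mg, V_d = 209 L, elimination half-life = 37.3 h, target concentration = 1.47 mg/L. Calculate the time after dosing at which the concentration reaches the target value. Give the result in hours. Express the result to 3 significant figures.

33.0 h

C₀ = Dose / Vd = 567.0 / 209 = 2.713 mg/L
k = ln2 / t½ = 0.693147 / 37.3 = 0.01858 h⁻¹
t = ln(C₀ / C) / k = ln(2.713 / 1.47) / 0.01858
  = ln(1.846) / 0.01858 = 0.6130 / 0.01858 = 32.99 h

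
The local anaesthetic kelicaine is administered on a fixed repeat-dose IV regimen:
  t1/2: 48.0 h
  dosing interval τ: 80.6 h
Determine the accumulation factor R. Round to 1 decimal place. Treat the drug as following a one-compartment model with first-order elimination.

1.5

k = ln2 / t½ = 0.693147 / 48.0 = 0.01444 h⁻¹
e^(−kτ) = e^(−0.01444 × 80.6) = 0.3123
Accumulation ratio R = 1 / (1 − e^(−kτ)) = 1 / (1 − 0.3123) = 1.454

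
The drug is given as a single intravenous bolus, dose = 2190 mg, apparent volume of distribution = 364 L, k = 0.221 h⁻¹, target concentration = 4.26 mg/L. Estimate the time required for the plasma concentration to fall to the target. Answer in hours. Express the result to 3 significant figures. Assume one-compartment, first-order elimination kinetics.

1.56 h

C₀ = Dose / Vd = 2190 / 364 = 6.016 mg/L
t = ln(C₀ / C) / k = ln(6.016 / 4.26) / 0.2210
  = ln(1.412) / 0.2210 = 0.3450 / 0.2210 = 1.561 h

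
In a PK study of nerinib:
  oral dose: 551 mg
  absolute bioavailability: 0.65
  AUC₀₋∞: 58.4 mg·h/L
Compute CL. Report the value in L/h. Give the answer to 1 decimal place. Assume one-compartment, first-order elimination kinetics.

CL = F·Dose / AUC = 0.65 × 551 / 58.4 = 6.133 L/h

6.1 L/h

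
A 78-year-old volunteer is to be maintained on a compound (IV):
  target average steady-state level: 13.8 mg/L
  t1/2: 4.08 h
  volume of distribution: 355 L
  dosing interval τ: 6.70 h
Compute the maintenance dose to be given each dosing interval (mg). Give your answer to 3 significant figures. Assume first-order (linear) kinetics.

k = ln2 / t½ = 0.693147 / 4.08 = 0.1699 h⁻¹
CL = k × Vd = 0.1699 × 355 = 60.31 L/h
At steady state, Dose/τ = Css × CL.
Dose = Css × CL × τ = 13.8 × 60.31 × 6.70 = 5576 mg

5580 mg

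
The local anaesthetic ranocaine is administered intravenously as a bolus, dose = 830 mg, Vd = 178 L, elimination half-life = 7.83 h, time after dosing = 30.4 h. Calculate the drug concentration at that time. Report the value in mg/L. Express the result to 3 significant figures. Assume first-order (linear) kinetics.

C₀ = Dose / Vd = 830.0 / 178 = 4.663 mg/L
k = ln2 / t½ = 0.693147 / 7.83 = 0.08852 h⁻¹
C = C₀ · e^(−k·t) = 4.663 × e^(−0.08852 × 30.4)
  = 4.663 × 0.06781 = 0.3162 mg/L

0.316 mg/L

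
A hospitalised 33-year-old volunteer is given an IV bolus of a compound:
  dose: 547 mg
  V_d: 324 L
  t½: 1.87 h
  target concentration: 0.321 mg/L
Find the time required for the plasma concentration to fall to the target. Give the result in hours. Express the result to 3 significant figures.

4.48 h

C₀ = Dose / Vd = 547.0 / 324 = 1.688 mg/L
k = ln2 / t½ = 0.693147 / 1.87 = 0.3707 h⁻¹
t = ln(C₀ / C) / k = ln(1.688 / 0.321) / 0.3707
  = ln(5.259) / 0.3707 = 1.660 / 0.3707 = 4.478 h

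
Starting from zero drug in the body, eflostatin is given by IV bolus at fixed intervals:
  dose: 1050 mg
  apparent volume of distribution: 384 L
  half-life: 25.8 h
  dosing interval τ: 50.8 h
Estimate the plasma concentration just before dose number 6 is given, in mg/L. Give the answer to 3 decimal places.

0.937 mg/L

C₀ per dose = Dose / Vd = 1050 / 384 = 2.734 mg/L
k = ln2 / t½ = 0.693147 / 25.8 = 0.02687 h⁻¹
Fraction remaining after one interval: r = e^(−kτ) = e^(−0.02687 × 50.8) = 0.2554
Before dose 6, 5 doses have been given (aged 1τ, 2τ, 3τ, 4τ, 5τ).
C_trough = C₀ × (r + r² + … + r^5) = C₀ × r(1−r^5)/(1−r)
        = 2.734 × 0.2554 × (1 − 0.001087) / (1 − 0.2554) = 0.9368 mg/L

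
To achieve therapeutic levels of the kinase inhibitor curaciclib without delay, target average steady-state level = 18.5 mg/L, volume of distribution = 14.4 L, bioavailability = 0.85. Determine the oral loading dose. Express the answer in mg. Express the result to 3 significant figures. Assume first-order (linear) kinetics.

LD = Css × Vd / F = 18.5 × 14.4 / 0.85 = 313.4 mg

313 mg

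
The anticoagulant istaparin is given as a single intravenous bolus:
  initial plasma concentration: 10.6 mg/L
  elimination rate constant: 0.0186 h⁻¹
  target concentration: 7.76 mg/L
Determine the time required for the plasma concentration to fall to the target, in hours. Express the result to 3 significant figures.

16.8 h

t = ln(C₀ / C) / k = ln(10.60 / 7.76) / 0.01860
  = ln(1.366) / 0.01860 = 0.3119 / 0.01860 = 16.77 h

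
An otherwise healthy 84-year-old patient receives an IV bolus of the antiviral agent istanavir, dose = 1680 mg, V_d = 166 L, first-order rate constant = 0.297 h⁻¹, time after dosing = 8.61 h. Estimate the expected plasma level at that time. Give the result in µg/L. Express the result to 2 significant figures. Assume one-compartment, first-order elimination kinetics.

C₀ = Dose / Vd = 1680 / 166 = 10.12 mg/L
C = C₀ · e^(−k·t) = 10.12 × e^(−0.2970 × 8.61)
  = 10.12 × 0.07752 = 0.7845 mg/L
Convert: 0.7845 mg/L × 1000 = 784.5 µg/L

780 µg/L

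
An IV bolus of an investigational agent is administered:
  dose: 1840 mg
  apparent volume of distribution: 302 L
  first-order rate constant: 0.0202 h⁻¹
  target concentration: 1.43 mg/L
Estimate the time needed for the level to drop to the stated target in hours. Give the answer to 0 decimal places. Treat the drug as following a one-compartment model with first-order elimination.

C₀ = Dose / Vd = 1840 / 302 = 6.093 mg/L
t = ln(C₀ / C) / k = ln(6.093 / 1.43) / 0.02020
  = ln(4.261) / 0.02020 = 1.450 / 0.02020 = 71.78 h

72 h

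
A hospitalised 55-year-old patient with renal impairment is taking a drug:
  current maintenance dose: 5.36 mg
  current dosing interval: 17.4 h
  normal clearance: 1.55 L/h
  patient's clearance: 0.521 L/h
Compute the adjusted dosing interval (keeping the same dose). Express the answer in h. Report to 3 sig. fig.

51.8 h

To keep the same average steady-state level, dosing rate must scale with clearance.
CL ratio = 0.521 / 1.55 = 0.3361
New interval (same dose) = 17.4 / 0.3361 = 51.77 h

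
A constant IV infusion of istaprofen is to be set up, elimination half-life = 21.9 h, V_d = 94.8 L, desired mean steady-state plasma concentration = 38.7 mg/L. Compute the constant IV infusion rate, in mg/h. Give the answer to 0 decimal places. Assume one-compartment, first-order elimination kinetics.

116 mg/h

k = ln2 / t½ = 0.693147 / 21.9 = 0.03165 h⁻¹
CL = k × Vd = 0.03165 × 94.8 = 3.000 L/h
At steady state, infusion rate R₀ = Css × CL = 38.7 × 3.000 = 116.1 mg/h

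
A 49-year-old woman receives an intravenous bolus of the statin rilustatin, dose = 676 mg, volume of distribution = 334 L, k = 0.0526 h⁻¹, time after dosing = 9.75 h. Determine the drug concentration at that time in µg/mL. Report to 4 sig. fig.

1.212 µg/mL

C₀ = Dose / Vd = 676.0 / 334 = 2.024 mg/L
C = C₀ · e^(−k·t) = 2.024 × e^(−0.05260 × 9.75)
  = 2.024 × 0.5988 = 1.212 mg/L
(1.212 mg/L = 1.212 µg/mL)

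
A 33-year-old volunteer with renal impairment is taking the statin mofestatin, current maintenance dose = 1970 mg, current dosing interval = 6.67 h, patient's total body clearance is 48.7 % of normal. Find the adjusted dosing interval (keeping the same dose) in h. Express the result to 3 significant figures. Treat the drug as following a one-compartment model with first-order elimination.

13.7 h

To keep the same average steady-state level, dosing rate must scale with clearance.
CL ratio = 48.7 / 100 = 0.4870
New interval (same dose) = 6.67 / 0.4870 = 13.70 h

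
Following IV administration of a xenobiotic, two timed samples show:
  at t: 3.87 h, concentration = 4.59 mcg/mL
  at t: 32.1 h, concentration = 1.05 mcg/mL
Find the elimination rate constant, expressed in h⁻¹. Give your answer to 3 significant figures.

k = ln(C₁/C₂) / (t₂ − t₁) = ln(4.59/1.05) / (32.1 − 3.87)
  = 1.475 / 28.23 = 0.05225 h⁻¹

0.0523 h⁻¹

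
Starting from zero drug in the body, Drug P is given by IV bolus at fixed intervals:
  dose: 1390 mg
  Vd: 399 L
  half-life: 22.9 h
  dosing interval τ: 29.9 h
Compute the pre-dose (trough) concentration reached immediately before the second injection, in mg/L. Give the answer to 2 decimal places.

C₀ per dose = Dose / Vd = 1390 / 399 = 3.484 mg/L
k = ln2 / t½ = 0.693147 / 22.9 = 0.03027 h⁻¹
Fraction remaining after one interval: r = e^(−kτ) = e^(−0.03027 × 29.9) = 0.4045
Before dose 2, 1 dose has been given (aged 1τ).
C_trough = C₀ × r = 3.484 × 0.4045 = 1.409 mg/L

1.41 mg/L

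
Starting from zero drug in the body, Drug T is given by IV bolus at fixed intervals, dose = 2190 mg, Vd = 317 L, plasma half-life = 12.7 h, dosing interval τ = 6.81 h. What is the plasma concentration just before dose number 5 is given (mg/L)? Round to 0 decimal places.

12 mg/L

C₀ per dose = Dose / Vd = 2190 / 317 = 6.909 mg/L
k = ln2 / t½ = 0.693147 / 12.7 = 0.05458 h⁻¹
Fraction remaining after one interval: r = e^(−kτ) = e^(−0.05458 × 6.81) = 0.6896
Before dose 5, 4 doses have been given (aged 1τ, 2τ, 3τ, 4τ).
C_trough = C₀ × (r + r² + … + r^4) = C₀ × r(1−r^4)/(1−r)
        = 6.909 × 0.6896 × (1 − 0.2261) / (1 − 0.6896) = 11.88 mg/L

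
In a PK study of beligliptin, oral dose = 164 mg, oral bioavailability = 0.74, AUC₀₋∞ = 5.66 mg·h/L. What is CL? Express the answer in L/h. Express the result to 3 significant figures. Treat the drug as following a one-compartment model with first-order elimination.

21.4 L/h

CL = F·Dose / AUC = 0.74 × 164 / 5.66 = 21.44 L/h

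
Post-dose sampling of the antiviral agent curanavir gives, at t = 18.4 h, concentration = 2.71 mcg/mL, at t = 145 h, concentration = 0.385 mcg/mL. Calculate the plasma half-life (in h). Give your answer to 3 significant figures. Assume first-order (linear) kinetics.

45.0 h

k = ln(C₁/C₂) / (t₂ − t₁) = ln(2.71/0.385) / (145 − 18.4)
  = 1.951 / 126.6 = 0.01541 h⁻¹
t½ = ln2 / k = 0.693147 / 0.01541 = 44.98 h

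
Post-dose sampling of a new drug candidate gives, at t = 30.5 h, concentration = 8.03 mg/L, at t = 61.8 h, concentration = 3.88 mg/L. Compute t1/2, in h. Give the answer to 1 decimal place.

29.8 h

k = ln(C₁/C₂) / (t₂ − t₁) = ln(8.03/3.88) / (61.8 − 30.5)
  = 0.7273 / 31.30 = 0.02324 h⁻¹
t½ = ln2 / k = 0.693147 / 0.02324 = 29.83 h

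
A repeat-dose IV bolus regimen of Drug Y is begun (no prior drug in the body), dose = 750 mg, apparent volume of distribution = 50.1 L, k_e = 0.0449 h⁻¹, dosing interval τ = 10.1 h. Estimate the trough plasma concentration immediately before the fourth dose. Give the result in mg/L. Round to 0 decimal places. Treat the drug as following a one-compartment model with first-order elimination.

C₀ per dose = Dose / Vd = 750 / 50.1 = 14.97 mg/L
Fraction remaining after one interval: r = e^(−kτ) = e^(−0.04490 × 10.1) = 0.6354
Before dose 4, 3 doses have been given (aged 1τ, 2τ, 3τ).
C_trough = C₀ × (r + r² + … + r^3) = C₀ × r(1−r^3)/(1−r)
        = 14.97 × 0.6354 × (1 − 0.2565) / (1 − 0.6354) = 19.40 mg/L

19 mg/L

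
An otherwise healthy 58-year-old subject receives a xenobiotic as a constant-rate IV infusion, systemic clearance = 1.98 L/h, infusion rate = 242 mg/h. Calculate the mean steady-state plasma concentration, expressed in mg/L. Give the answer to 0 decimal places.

122 mg/L

At steady state Css = R₀ / CL = 242 / 1.980 = 122.2 mg/L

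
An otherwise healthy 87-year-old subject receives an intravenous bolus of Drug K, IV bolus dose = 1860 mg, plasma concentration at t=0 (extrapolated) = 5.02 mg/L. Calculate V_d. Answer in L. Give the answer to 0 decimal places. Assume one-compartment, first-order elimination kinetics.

Vd = Dose / C₀ = 1860 / 5.02 = 370.5 L

371 L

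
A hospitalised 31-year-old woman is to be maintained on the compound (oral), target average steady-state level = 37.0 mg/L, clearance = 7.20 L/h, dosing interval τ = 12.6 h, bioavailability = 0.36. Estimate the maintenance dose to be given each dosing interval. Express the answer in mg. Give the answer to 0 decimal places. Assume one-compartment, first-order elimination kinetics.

9324 mg

At steady state, F × (Dose/τ) = Css × CL.
Dose = Css × CL × τ / F = 37.0 × 7.200 × 12.6 / 0.36 = 9324 mg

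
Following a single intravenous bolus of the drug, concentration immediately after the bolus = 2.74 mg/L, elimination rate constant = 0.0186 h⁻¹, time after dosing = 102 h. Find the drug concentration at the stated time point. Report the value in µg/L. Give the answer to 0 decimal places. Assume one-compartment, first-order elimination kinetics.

C = C₀ · e^(−k·t) = 2.740 × e^(−0.01860 × 102)
  = 2.740 × 0.1500 = 0.4110 mg/L
Convert: 0.4110 mg/L × 1000 = 411.0 µg/L

411 µg/L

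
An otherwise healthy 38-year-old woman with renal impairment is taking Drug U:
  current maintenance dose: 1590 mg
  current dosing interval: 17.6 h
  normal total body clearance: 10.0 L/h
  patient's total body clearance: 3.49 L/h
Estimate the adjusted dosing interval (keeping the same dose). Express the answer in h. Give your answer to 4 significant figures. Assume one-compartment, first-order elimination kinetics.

50.43 h

To keep the same average steady-state level, dosing rate must scale with clearance.
CL ratio = 3.49 / 10.0 = 0.3490
New interval (same dose) = 17.6 / 0.3490 = 50.43 h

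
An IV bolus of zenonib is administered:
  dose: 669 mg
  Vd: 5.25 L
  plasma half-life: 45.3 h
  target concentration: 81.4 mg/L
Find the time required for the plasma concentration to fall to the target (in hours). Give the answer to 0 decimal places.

C₀ = Dose / Vd = 669.0 / 5.25 = 127.4 mg/L
k = ln2 / t½ = 0.693147 / 45.3 = 0.01530 h⁻¹
t = ln(C₀ / C) / k = ln(127.4 / 81.4) / 0.01530
  = ln(1.565) / 0.01530 = 0.4479 / 0.01530 = 29.27 h

29 h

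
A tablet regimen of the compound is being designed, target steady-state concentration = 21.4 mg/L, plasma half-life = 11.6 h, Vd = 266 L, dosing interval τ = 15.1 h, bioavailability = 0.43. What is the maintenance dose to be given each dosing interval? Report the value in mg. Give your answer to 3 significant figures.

k = ln2 / t½ = 0.693147 / 11.6 = 0.05975 h⁻¹
CL = k × Vd = 0.05975 × 266 = 15.89 L/h
At steady state, F × (Dose/τ) = Css × CL.
Dose = Css × CL × τ / F = 21.4 × 15.89 × 15.1 / 0.43 = 11940 mg

11900 mg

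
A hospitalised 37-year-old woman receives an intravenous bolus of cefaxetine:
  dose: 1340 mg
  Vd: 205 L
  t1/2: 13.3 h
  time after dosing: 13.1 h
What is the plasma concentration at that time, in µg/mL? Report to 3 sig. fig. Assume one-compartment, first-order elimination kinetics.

C₀ = Dose / Vd = 1340 / 205 = 6.537 mg/L
k = ln2 / t½ = 0.693147 / 13.3 = 0.05212 h⁻¹
C = C₀ · e^(−k·t) = 6.537 × e^(−0.05212 × 13.1)
  = 6.537 × 0.5052 = 3.302 mg/L
(3.302 mg/L = 3.302 µg/mL)

3.30 µg/mL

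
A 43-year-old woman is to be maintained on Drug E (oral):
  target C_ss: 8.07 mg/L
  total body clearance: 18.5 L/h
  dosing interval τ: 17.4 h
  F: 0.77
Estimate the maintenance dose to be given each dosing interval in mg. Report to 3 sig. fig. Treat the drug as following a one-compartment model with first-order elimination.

3370 mg

At steady state, F × (Dose/τ) = Css × CL.
Dose = Css × CL × τ / F = 8.07 × 18.50 × 17.4 / 0.77 = 3374 mg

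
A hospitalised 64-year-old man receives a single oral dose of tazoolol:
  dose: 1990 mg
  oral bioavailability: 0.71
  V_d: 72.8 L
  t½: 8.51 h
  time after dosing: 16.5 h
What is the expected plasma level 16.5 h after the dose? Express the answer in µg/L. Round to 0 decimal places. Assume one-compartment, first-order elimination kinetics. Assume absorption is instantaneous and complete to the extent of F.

Amount reaching circulation = F × Dose = 0.71 × 1990 = 1413 mg
C₀ = F·Dose / Vd = 1413 / 72.8 = 19.41 mg/L
k = ln2 / t½ = 0.693147 / 8.51 = 0.08145 h⁻¹
C = C₀ · e^(−k·t) = 19.41 × e^(−0.08145 × 16.5)
  = 19.41 × 0.2608 = 5.062 mg/L
Convert: 5.062 mg/L × 1000 = 5062 µg/L

5062 µg/L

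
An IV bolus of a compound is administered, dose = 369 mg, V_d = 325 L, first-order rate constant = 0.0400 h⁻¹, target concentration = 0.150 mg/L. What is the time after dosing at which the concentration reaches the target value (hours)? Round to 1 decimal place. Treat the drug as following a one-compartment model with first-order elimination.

C₀ = Dose / Vd = 369.0 / 325 = 1.135 mg/L
t = ln(C₀ / C) / k = ln(1.135 / 0.150) / 0.04000
  = ln(7.567) / 0.04000 = 2.024 / 0.04000 = 50.60 h

50.6 h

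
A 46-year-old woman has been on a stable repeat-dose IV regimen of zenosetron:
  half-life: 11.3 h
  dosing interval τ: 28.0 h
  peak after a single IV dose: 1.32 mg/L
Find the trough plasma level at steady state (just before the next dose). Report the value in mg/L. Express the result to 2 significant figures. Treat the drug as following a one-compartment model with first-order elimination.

0.29 mg/L

k = ln2 / t½ = 0.693147 / 11.3 = 0.06134 h⁻¹
e^(−kτ) = e^(−0.06134 × 28.0) = 0.1795
Accumulation ratio R = 1 / (1 − e^(−kτ)) = 1 / (1 − 0.1795) = 1.219
Steady-state trough = C₀ × R × e^(−kτ) = 1.32 × 1.219 × 0.1795 = 0.2888 mg/L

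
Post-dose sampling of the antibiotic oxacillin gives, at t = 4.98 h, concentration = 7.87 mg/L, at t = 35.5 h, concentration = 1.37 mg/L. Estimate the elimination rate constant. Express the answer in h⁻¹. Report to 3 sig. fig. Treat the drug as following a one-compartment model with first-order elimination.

0.0573 h⁻¹

k = ln(C₁/C₂) / (t₂ − t₁) = ln(7.87/1.37) / (35.5 − 4.98)
  = 1.748 / 30.52 = 0.05727 h⁻¹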